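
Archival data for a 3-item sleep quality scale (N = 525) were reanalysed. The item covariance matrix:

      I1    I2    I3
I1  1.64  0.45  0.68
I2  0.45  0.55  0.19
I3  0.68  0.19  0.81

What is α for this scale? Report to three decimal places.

Σσᵢ² = 1.64 + 0.55 + 0.81 = 3.00
Sum of off-diagonal covariances = 1.32
σ²_T = 3.00 + 2 × 1.32 = 5.64
α = (k/(k−1))·(1 − Σσᵢ²/σ²_T) = (3/2)·(1 − 3.00/5.64) = 0.702

α = 0.702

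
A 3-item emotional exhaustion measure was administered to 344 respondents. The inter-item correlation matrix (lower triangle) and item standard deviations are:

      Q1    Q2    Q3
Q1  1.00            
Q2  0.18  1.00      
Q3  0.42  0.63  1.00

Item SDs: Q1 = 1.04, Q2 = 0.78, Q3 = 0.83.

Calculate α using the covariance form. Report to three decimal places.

Σσ²ᵢ = 1.04² + 0.78² + 0.83² = 2.3789
Covariances σ_ij = r_ij · s_i · s_j:
  σ(Q1,Q2) = 0.18 × 1.04 × 0.78 = 0.1460
  σ(Q1,Q3) = 0.42 × 1.04 × 0.83 = 0.3625
  σ(Q2,Q3) = 0.63 × 0.78 × 0.83 = 0.4079
σ²_T = Σσ²ᵢ + 2·Σσ_ij = 2.3789 + 2 × 0.9164 = 4.2117
α = (3/2)·(1 − 2.3789/4.2117) = 0.653

α = 0.653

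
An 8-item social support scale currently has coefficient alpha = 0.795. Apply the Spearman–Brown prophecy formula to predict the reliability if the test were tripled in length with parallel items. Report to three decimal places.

predicted reliability = 0.921

Length factor m = 3
α' = m·α / (1 + (m−1)·α)
   = 3 × 0.795 / (1 + (3 − 1) × 0.795)
   = 2.3850 / 2.5900 = 0.921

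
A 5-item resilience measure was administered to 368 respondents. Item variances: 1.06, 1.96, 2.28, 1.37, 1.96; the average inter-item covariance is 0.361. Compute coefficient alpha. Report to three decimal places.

ΣVar(i) = 1.06 + 1.96 + 2.28 + 1.37 + 1.96 = 8.63
Sum of the 10 distinct covariances = 10 × 0.361 = 3.610
Var(T) = ΣVar(i) + 2·Σcov = 8.63 + 2 × 3.610 = 15.850
α = (5/4)·(1 − 8.63/15.850) = 0.569

coefficient alpha = 0.569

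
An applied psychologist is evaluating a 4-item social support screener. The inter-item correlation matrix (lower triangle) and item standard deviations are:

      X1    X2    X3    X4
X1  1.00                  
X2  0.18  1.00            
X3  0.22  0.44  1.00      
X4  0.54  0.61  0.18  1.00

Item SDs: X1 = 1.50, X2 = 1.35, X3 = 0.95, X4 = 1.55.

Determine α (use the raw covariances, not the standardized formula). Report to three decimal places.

Σσ²ᵢ = 1.50² + 1.35² + 0.95² + 1.55² = 7.3775
Covariances σ_ij = r_ij · s_i · s_j:
  σ(X1,X2) = 0.18 × 1.50 × 1.35 = 0.3645
  σ(X1,X3) = 0.22 × 1.50 × 0.95 = 0.3135
  σ(X1,X4) = 0.54 × 1.50 × 1.55 = 1.2555
  σ(X2,X3) = 0.44 × 1.35 × 0.95 = 0.5643
  σ(X2,X4) = 0.61 × 1.35 × 1.55 = 1.2764
  σ(X3,X4) = 0.18 × 0.95 × 1.55 = 0.2651
σ²_T = Σσ²ᵢ + 2·Σσ_ij = 7.3775 + 2 × 4.0393 = 15.4561
α = (4/3)·(1 − 7.3775/15.4561) = 0.697

α = 0.697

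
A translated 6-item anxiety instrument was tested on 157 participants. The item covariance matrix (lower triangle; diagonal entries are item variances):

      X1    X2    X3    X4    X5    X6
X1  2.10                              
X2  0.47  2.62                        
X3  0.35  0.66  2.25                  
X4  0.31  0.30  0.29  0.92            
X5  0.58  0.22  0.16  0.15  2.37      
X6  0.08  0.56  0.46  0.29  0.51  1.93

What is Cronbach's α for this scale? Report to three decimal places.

Cronbach's α = 0.563

Σσᵢ² = 2.10 + 2.62 + 2.25 + 0.92 + 2.37 + 1.93 = 12.19
Sum of off-diagonal covariances = 5.39
total variance = 12.19 + 2 × 5.39 = 22.97
α = (k/(k−1))·(1 − Σσᵢ²/total variance) = (6/5)·(1 − 12.19/22.97) = 0.563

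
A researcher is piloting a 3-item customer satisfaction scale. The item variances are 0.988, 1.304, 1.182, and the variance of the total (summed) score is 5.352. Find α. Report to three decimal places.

α = 0.526

Σσᵢ² = 0.988 + 1.304 + 1.182 = 3.474
α = (k/(k−1))·(1 − Σσᵢ²/σ²_total) = (3/2)·(1 − 3.474/5.352) = 0.526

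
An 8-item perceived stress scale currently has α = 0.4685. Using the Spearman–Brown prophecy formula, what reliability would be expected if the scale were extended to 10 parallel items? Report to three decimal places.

Length factor m = 10/8 = 1.2500
α' = m·α / (1 + (m−1)·α)
   = 10/8 × 0.4685 / (1 + (10/8 − 1) × 0.4685)
   = 0.5856 / 1.1171 = 0.524

predicted reliability = 0.524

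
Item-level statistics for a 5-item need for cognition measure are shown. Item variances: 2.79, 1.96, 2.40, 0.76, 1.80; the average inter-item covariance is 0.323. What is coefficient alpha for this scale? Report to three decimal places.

Σσ²ᵢ = 2.79 + 1.96 + 2.40 + 0.76 + 1.80 = 9.71
Sum of the 10 distinct covariances = 10 × 0.323 = 3.230
Var(T) = Σσ²ᵢ + 2·Σcov = 9.71 + 2 × 3.230 = 16.170
α = (5/4)·(1 − 9.71/16.170) = 0.499

α = 0.499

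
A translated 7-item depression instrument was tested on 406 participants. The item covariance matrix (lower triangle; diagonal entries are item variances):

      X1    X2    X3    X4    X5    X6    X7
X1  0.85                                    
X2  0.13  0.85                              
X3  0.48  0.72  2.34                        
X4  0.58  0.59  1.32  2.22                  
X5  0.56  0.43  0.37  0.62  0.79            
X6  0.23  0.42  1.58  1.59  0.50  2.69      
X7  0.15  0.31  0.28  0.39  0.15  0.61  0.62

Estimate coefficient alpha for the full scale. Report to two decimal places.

coefficient alpha = 0.82

ΣVar(i) = 0.85 + 0.85 + 2.34 + 2.22 + 0.79 + 2.69 + 0.62 = 10.36
Sum of off-diagonal covariances = 12.01
σ²_T = 10.36 + 2 × 12.01 = 34.38
α = (k/(k−1))·(1 − ΣVar(i)/σ²_T) = (7/6)·(1 − 10.36/34.38) = 0.82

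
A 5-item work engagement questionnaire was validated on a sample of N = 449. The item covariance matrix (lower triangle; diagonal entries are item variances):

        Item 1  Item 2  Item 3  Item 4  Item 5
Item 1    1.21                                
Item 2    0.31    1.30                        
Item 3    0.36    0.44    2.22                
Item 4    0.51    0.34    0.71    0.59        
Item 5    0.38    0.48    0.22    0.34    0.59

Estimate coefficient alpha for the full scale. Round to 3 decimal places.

α = 0.726

Σσ²ᵢ = 1.21 + 1.30 + 2.22 + 0.59 + 0.59 = 5.91
Σ_{i<j} σ_ij = 4.09
Var(T) = 5.91 + 2 × 4.09 = 14.09
α = (k/(k−1))·(1 − Σσ²ᵢ/Var(T)) = (5/4)·(1 − 5.91/14.09) = 0.726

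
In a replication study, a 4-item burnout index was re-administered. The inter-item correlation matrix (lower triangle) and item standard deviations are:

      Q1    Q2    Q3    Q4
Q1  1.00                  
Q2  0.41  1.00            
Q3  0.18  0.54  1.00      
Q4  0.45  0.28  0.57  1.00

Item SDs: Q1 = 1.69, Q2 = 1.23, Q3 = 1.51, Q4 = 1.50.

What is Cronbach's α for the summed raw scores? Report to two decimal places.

Cronbach's α = 0.72

Σσ²ᵢ = 1.69² + 1.23² + 1.51² + 1.50² = 8.8991
Covariances σ_ij = r_ij · s_i · s_j:
  σ(Q1,Q2) = 0.41 × 1.69 × 1.23 = 0.8523
  σ(Q1,Q3) = 0.18 × 1.69 × 1.51 = 0.4593
  σ(Q1,Q4) = 0.45 × 1.69 × 1.50 = 1.1407
  σ(Q2,Q3) = 0.54 × 1.23 × 1.51 = 1.0029
  σ(Q2,Q4) = 0.28 × 1.23 × 1.50 = 0.5166
  σ(Q3,Q4) = 0.57 × 1.51 × 1.50 = 1.2910
σ²_T = Σσ²ᵢ + 2·Σσ_ij = 8.8991 + 2 × 5.2628 = 19.4247
α = (4/3)·(1 − 8.8991/19.4247) = 0.72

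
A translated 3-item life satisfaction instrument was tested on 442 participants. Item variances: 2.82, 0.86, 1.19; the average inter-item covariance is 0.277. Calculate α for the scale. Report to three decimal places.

α = 0.382

sum of item variances = 2.82 + 0.86 + 1.19 = 4.87
Sum of the 3 distinct covariances = 3 × 0.277 = 0.831
σ²_T = sum of item variances + 2·Σcov = 4.87 + 2 × 0.831 = 6.532
α = (3/2)·(1 − 4.87/6.532) = 0.382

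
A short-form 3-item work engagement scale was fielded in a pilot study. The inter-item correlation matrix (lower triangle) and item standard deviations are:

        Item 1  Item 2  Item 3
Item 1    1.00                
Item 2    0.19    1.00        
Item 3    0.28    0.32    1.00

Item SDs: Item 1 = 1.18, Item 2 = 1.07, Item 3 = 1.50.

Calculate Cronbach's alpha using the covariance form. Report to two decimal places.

Σσ²ᵢ = 1.18² + 1.07² + 1.50² = 4.7873
Covariances σ_ij = r_ij · s_i · s_j:
  σ(Item 1,Item 2) = 0.19 × 1.18 × 1.07 = 0.2399
  σ(Item 1,Item 3) = 0.28 × 1.18 × 1.50 = 0.4956
  σ(Item 2,Item 3) = 0.32 × 1.07 × 1.50 = 0.5136
σ²_T = Σσ²ᵢ + 2·Σσ_ij = 4.7873 + 2 × 1.2491 = 7.2855
α = (3/2)·(1 − 4.7873/7.2855) = 0.51

Cronbach's alpha = 0.51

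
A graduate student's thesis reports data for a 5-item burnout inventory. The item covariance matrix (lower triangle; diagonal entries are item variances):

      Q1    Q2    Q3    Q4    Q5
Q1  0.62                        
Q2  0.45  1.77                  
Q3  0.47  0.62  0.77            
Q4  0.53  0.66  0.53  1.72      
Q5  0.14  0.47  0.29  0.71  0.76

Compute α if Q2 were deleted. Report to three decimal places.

Remaining items: Q1, Q3, Q4, Q5 (k = 4).
ΣVar(i) = 0.62 + 0.77 + 1.72 + 0.76 = 3.87
σ²_total = 3.87 + 2 × 2.67 = 9.21
α (item deleted) = (4/3)·(1 − 3.87/9.21) = 0.773

α = 0.773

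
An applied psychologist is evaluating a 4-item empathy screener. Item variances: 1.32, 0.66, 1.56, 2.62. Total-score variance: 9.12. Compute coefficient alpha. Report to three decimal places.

coefficient alpha = 0.433

Σσᵢ² = 1.32 + 0.66 + 1.56 + 2.62 = 6.16
α = (k/(k−1))·(1 − Σσᵢ²/σ²_total) = (4/3)·(1 − 6.16/9.12) = 0.433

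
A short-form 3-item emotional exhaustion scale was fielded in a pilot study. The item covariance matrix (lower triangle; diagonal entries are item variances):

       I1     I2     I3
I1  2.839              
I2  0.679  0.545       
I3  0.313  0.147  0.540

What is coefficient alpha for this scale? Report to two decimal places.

α = 0.55

sum of item variances = 2.839 + 0.545 + 0.540 = 3.924
Sum of off-diagonal covariances = 1.139
total variance = 3.924 + 2 × 1.139 = 6.202
α = (k/(k−1))·(1 − sum of item variances/total variance) = (3/2)·(1 − 3.924/6.202) = 0.55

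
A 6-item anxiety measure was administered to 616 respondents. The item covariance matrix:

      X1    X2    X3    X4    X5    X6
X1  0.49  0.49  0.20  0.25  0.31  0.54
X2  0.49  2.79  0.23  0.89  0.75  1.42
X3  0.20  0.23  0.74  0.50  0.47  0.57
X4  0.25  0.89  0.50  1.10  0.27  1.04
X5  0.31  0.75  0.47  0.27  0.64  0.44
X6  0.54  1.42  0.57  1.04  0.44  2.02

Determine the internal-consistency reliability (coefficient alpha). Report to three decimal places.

α = 0.819

Σσ²ᵢ = 0.49 + 2.79 + 0.74 + 1.10 + 0.64 + 2.02 = 7.78
Sum of the distinct covariances = 8.37
total variance = 7.78 + 2 × 8.37 = 24.52
α = (k/(k−1))·(1 − Σσ²ᵢ/total variance) = (6/5)·(1 − 7.78/24.52) = 0.819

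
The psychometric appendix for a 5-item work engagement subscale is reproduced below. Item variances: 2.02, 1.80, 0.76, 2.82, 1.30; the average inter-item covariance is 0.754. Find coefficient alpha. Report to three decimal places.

α = 0.793

Σσ²ᵢ = 2.02 + 1.80 + 0.76 + 2.82 + 1.30 = 8.70
Sum of the 10 distinct covariances = 10 × 0.754 = 7.540
total variance = Σσ²ᵢ + 2·Σcov = 8.70 + 2 × 7.540 = 23.780
α = (5/4)·(1 − 8.70/23.780) = 0.793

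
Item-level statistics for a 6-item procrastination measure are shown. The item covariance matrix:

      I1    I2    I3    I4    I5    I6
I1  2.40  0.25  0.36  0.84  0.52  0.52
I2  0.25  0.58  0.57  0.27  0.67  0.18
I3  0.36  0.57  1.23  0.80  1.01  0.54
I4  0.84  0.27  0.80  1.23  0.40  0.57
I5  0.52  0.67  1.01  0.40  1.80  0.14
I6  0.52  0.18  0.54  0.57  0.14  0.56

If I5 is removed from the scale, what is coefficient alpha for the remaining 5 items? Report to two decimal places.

Remaining items: I1, I2, I3, I4, I6 (k = 5).
Σσ²ᵢ = 2.40 + 0.58 + 1.23 + 1.23 + 0.56 = 6.00
σ²_total = 6.00 + 2 × 4.90 = 15.80
α (item deleted) = (5/4)·(1 − 6.00/15.80) = 0.78

α = 0.78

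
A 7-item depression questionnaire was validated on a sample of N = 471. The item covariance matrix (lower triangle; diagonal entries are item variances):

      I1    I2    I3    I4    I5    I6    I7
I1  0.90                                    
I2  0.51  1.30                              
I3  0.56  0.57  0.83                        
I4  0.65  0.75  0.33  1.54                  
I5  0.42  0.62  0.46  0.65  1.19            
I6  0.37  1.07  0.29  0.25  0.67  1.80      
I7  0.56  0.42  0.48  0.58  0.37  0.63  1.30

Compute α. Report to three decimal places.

Σσᵢ² = 0.90 + 1.30 + 0.83 + 1.54 + 1.19 + 1.80 + 1.30 = 8.86
Σ_{i<j} σ_ij = 11.21
σ²_T = 8.86 + 2 × 11.21 = 31.28
α = (k/(k−1))·(1 − Σσᵢ²/σ²_T) = (7/6)·(1 − 8.86/31.28) = 0.836

α = 0.836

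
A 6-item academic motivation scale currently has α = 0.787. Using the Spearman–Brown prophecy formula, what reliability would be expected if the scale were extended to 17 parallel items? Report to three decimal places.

Length factor m = 17/6 = 2.8333
α' = m·α / (1 + (m−1)·α)
   = 17/6 × 0.787 / (1 + (17/6 − 1) × 0.787)
   = 2.2298 / 2.4428 = 0.913

predicted reliability = 0.913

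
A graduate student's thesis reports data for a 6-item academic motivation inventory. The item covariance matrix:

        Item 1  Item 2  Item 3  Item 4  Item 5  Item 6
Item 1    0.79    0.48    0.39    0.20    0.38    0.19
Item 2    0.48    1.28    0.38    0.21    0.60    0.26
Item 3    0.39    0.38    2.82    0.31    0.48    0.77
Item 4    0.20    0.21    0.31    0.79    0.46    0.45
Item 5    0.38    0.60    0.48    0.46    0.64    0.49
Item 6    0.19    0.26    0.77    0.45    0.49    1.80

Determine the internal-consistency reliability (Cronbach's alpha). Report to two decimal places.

Cronbach's alpha = 0.72

Σσ²ᵢ = 0.79 + 1.28 + 2.82 + 0.79 + 0.64 + 1.80 = 8.12
Sum of off-diagonal covariances = 6.05
total variance = 8.12 + 2 × 6.05 = 20.22
α = (k/(k−1))·(1 − Σσ²ᵢ/total variance) = (6/5)·(1 − 8.12/20.22) = 0.72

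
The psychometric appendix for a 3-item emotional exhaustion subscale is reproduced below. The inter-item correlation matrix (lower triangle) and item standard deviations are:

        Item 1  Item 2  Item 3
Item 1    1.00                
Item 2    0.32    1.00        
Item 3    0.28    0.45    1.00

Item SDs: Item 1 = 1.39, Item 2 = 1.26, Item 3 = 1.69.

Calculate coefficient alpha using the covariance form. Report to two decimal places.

α = 0.61

Σσ²ᵢ = 1.39² + 1.26² + 1.69² = 6.3758
Covariances σ_ij = r_ij · s_i · s_j:
  σ(Item 1,Item 2) = 0.32 × 1.39 × 1.26 = 0.5604
  σ(Item 1,Item 3) = 0.28 × 1.39 × 1.69 = 0.6577
  σ(Item 2,Item 3) = 0.45 × 1.26 × 1.69 = 0.9582
σ²_T = Σσ²ᵢ + 2·Σσ_ij = 6.3758 + 2 × 2.1763 = 10.7284
α = (3/2)·(1 − 6.3758/10.7284) = 0.61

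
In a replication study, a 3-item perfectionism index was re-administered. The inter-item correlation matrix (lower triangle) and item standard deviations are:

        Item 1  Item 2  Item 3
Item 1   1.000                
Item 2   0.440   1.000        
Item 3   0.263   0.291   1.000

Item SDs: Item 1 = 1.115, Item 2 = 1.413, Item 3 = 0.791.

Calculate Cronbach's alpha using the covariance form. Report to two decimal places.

Σσ²ᵢ = 1.115² + 1.413² + 0.791² = 3.8655
Covariances σ_ij = r_ij · s_i · s_j:
  σ(Item 1,Item 2) = 0.440 × 1.115 × 1.413 = 0.6932
  σ(Item 1,Item 3) = 0.263 × 1.115 × 0.791 = 0.2320
  σ(Item 2,Item 3) = 0.291 × 1.413 × 0.791 = 0.3252
σ²_T = Σσ²ᵢ + 2·Σσ_ij = 3.8655 + 2 × 1.2504 = 6.3663
α = (3/2)·(1 − 3.8655/6.3663) = 0.59

Cronbach's alpha = 0.59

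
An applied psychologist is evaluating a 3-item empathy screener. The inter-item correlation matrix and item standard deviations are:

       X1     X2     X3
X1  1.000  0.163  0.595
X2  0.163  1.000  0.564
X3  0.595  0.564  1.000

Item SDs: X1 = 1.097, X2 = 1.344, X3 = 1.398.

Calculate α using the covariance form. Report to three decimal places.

α = 0.707

Σσ²ᵢ = 1.097² + 1.344² + 1.398² = 4.9641
Covariances σ_ij = r_ij · s_i · s_j:
  σ(X1,X2) = 0.163 × 1.097 × 1.344 = 0.2403
  σ(X1,X3) = 0.595 × 1.097 × 1.398 = 0.9125
  σ(X2,X3) = 0.564 × 1.344 × 1.398 = 1.0597
σ²_T = Σσ²ᵢ + 2·Σσ_ij = 4.9641 + 2 × 2.2125 = 9.3891
α = (3/2)·(1 − 4.9641/9.3891) = 0.707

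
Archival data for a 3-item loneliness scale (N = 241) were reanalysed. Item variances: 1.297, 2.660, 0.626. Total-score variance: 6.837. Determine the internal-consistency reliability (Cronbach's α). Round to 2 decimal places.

ΣVar(i) = 1.297 + 2.660 + 0.626 = 4.583
α = (k/(k−1))·(1 − ΣVar(i)/total variance) = (3/2)·(1 − 4.583/6.837) = 0.49

Cronbach's α = 0.49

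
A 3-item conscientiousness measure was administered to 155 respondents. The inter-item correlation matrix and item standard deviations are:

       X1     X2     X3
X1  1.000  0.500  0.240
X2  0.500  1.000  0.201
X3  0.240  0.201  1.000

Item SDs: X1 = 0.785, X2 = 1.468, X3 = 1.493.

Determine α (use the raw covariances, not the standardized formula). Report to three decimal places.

Σσ²ᵢ = 0.785² + 1.468² + 1.493² = 5.0003
Covariances σ_ij = r_ij · s_i · s_j:
  σ(X1,X2) = 0.500 × 0.785 × 1.468 = 0.5762
  σ(X1,X3) = 0.240 × 0.785 × 1.493 = 0.2813
  σ(X2,X3) = 0.201 × 1.468 × 1.493 = 0.4405
σ²_T = Σσ²ᵢ + 2·Σσ_ij = 5.0003 + 2 × 1.2980 = 7.5963
α = (3/2)·(1 − 5.0003/7.5963) = 0.513

α = 0.513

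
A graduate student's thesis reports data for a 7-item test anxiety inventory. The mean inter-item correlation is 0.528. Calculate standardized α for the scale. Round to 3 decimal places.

standardized α = 0.887

Standardized α = k·r̄ / (1 + (k−1)·r̄) = 7 × 0.528 / (1 + 6 × 0.528)
  = 3.6960 / 4.1680 = 0.887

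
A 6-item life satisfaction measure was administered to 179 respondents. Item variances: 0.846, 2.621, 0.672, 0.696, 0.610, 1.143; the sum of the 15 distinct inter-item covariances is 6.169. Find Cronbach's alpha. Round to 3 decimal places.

α = 0.782

ΣVar(i) = 0.846 + 2.621 + 0.672 + 0.696 + 0.610 + 1.143 = 6.588
Sum of distinct covariances = 6.169
σ²_total = ΣVar(i) + 2·Σcov = 6.588 + 2 × 6.169 = 18.926
α = (6/5)·(1 − 6.588/18.926) = 0.782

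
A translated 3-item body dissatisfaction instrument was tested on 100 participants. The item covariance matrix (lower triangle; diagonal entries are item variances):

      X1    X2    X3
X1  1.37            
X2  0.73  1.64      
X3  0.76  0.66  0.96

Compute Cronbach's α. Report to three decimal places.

α = 0.780

Σσᵢ² = 1.37 + 1.64 + 0.96 = 3.97
Σ_{i<j} σ_ij = 2.15
Var(T) = 3.97 + 2 × 2.15 = 8.27
α = (k/(k−1))·(1 − Σσᵢ²/Var(T)) = (3/2)·(1 − 3.97/8.27) = 0.780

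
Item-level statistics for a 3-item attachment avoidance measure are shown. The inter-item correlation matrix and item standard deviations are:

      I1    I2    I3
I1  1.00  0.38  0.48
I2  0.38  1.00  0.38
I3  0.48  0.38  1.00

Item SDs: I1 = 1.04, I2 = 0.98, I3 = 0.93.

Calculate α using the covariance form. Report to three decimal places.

Σσ²ᵢ = 1.04² + 0.98² + 0.93² = 2.9069
Covariances σ_ij = r_ij · s_i · s_j:
  σ(I1,I2) = 0.38 × 1.04 × 0.98 = 0.3873
  σ(I1,I3) = 0.48 × 1.04 × 0.93 = 0.4643
  σ(I2,I3) = 0.38 × 0.98 × 0.93 = 0.3463
σ²_T = Σσ²ᵢ + 2·Σσ_ij = 2.9069 + 2 × 1.1979 = 5.3027
α = (3/2)·(1 − 2.9069/5.3027) = 0.678

α = 0.678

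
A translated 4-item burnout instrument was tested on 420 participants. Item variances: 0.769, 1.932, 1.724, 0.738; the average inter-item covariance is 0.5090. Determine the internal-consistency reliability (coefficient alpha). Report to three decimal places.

Σσ²ᵢ = 0.769 + 1.932 + 1.724 + 0.738 = 5.163
Sum of the 6 distinct covariances = 6 × 0.5090 = 3.0540
σ²_total = Σσ²ᵢ + 2·Σcov = 5.163 + 2 × 3.0540 = 11.2710
α = (4/3)·(1 − 5.163/11.2710) = 0.723

α = 0.723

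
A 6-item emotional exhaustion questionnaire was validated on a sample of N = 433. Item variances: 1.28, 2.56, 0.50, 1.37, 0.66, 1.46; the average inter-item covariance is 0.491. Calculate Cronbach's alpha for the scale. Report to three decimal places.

α = 0.784

sum of item variances = 1.28 + 2.56 + 0.50 + 1.37 + 0.66 + 1.46 = 7.83
Sum of the 15 distinct covariances = 15 × 0.491 = 7.365
σ²_T = sum of item variances + 2·Σcov = 7.83 + 2 × 7.365 = 22.560
α = (6/5)·(1 − 7.83/22.560) = 0.784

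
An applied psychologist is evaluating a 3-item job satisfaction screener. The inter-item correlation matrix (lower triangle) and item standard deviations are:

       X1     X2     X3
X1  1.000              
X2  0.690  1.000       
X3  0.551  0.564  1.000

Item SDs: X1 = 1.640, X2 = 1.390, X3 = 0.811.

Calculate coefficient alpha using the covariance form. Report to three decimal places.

α = 0.791

Σσ²ᵢ = 1.640² + 1.390² + 0.811² = 5.2794
Covariances σ_ij = r_ij · s_i · s_j:
  σ(X1,X2) = 0.690 × 1.640 × 1.390 = 1.5729
  σ(X1,X3) = 0.551 × 1.640 × 0.811 = 0.7329
  σ(X2,X3) = 0.564 × 1.390 × 0.811 = 0.6358
σ²_T = Σσ²ᵢ + 2·Σσ_ij = 5.2794 + 2 × 2.9416 = 11.1626
α = (3/2)·(1 − 5.2794/11.1626) = 0.791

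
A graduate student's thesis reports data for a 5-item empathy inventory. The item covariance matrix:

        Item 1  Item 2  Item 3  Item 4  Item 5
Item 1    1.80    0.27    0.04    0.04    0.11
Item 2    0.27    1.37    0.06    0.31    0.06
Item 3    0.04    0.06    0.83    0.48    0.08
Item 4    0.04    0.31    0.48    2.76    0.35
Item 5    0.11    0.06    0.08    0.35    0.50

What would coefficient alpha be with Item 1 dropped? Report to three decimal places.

coefficient alpha = 0.439

Remaining items: Item 2, Item 3, Item 4, Item 5 (k = 4).
sum of item variances = 1.37 + 0.83 + 2.76 + 0.50 = 5.46
σ²_total = 5.46 + 2 × 1.34 = 8.14
α (item deleted) = (4/3)·(1 − 5.46/8.14) = 0.439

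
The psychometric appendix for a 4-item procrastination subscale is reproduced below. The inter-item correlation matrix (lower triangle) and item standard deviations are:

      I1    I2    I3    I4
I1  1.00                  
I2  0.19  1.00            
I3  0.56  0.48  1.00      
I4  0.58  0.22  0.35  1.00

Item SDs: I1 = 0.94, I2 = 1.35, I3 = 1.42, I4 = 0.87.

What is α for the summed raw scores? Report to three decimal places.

Σσ²ᵢ = 0.94² + 1.35² + 1.42² + 0.87² = 5.4794
Covariances σ_ij = r_ij · s_i · s_j:
  σ(I1,I2) = 0.19 × 0.94 × 1.35 = 0.2411
  σ(I1,I3) = 0.56 × 0.94 × 1.42 = 0.7475
  σ(I1,I4) = 0.58 × 0.94 × 0.87 = 0.4743
  σ(I2,I3) = 0.48 × 1.35 × 1.42 = 0.9202
  σ(I2,I4) = 0.22 × 1.35 × 0.87 = 0.2584
  σ(I3,I4) = 0.35 × 1.42 × 0.87 = 0.4324
σ²_T = Σσ²ᵢ + 2·Σσ_ij = 5.4794 + 2 × 3.0739 = 11.6272
α = (4/3)·(1 − 5.4794/11.6272) = 0.705

α = 0.705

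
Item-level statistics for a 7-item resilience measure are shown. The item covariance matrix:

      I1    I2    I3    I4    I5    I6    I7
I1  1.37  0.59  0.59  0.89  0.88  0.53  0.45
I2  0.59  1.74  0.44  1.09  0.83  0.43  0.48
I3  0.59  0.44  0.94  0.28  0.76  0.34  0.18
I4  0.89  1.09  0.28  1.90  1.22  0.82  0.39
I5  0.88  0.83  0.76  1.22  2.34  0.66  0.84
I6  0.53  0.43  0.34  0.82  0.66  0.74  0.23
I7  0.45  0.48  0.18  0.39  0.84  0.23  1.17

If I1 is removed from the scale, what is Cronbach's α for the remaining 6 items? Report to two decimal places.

Remaining items: I2, I3, I4, I5, I6, I7 (k = 6).
sum of item variances = 1.74 + 0.94 + 1.90 + 2.34 + 0.74 + 1.17 = 8.83
total variance = 8.83 + 2 × 8.99 = 26.81
α (item deleted) = (6/5)·(1 − 8.83/26.81) = 0.80

α = 0.80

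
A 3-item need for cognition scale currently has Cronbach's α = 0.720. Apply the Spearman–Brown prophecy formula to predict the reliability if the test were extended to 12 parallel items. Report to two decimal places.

Length factor m = 12/3 = 4.0000
α' = m·α / (1 + (m−1)·α)
   = 12/3 × 0.720 / (1 + (12/3 − 1) × 0.720)
   = 2.8800 / 3.1600 = 0.91

predicted reliability = 0.91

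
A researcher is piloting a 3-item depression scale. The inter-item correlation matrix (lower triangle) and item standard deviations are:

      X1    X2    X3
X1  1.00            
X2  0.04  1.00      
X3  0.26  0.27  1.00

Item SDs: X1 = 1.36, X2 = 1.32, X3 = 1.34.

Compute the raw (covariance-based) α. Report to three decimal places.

α = 0.413

Σσ²ᵢ = 1.36² + 1.32² + 1.34² = 5.3876
Covariances σ_ij = r_ij · s_i · s_j:
  σ(X1,X2) = 0.04 × 1.36 × 1.32 = 0.0718
  σ(X1,X3) = 0.26 × 1.36 × 1.34 = 0.4738
  σ(X2,X3) = 0.27 × 1.32 × 1.34 = 0.4776
σ²_T = Σσ²ᵢ + 2·Σσ_ij = 5.3876 + 2 × 1.0232 = 7.4340
α = (3/2)·(1 − 5.3876/7.4340) = 0.413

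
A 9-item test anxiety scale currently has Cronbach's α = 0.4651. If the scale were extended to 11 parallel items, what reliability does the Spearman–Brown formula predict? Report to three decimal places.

Length factor m = 11/9 = 1.2222
α' = m·α / (1 + (m−1)·α)
   = 11/9 × 0.4651 / (1 + (11/9 − 1) × 0.4651)
   = 0.5685 / 1.1034 = 0.515

predicted reliability = 0.515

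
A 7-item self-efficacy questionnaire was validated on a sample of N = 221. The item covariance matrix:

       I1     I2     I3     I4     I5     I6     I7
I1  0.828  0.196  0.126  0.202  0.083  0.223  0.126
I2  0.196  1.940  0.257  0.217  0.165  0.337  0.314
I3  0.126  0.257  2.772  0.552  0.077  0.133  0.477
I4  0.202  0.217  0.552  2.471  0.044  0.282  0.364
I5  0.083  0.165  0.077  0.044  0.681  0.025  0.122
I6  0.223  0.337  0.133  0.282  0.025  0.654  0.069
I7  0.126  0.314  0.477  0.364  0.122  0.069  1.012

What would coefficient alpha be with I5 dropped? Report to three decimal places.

α = 0.534

Remaining items: I1, I2, I3, I4, I6, I7 (k = 6).
Σσᵢ² = 0.828 + 1.940 + 2.772 + 2.471 + 0.654 + 1.012 = 9.677
σ²_T = 9.677 + 2 × 3.875 = 17.427
α (item deleted) = (6/5)·(1 − 9.677/17.427) = 0.534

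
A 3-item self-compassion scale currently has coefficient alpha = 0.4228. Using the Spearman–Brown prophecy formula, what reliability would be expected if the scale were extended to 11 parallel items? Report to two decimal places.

Length factor m = 11/3 = 3.6667
α' = m·α / (1 + (m−1)·α)
   = 11/3 × 0.4228 / (1 + (11/3 − 1) × 0.4228)
   = 1.5503 / 2.1275 = 0.73

predicted reliability = 0.73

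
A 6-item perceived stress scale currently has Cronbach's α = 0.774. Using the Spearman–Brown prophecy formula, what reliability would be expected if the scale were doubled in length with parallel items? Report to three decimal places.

Length factor m = 2
α' = m·α / (1 + (m−1)·α)
   = 2 × 0.774 / (1 + (2 − 1) × 0.774)
   = 1.5480 / 1.7740 = 0.873

predicted reliability = 0.873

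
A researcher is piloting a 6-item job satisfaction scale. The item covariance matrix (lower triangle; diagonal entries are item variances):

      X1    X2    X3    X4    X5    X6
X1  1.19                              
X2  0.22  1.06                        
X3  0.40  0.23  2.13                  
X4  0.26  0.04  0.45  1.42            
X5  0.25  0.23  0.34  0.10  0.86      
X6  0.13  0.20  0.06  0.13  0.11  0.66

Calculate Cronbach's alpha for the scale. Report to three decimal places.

sum of item variances = 1.19 + 1.06 + 2.13 + 1.42 + 0.86 + 0.66 = 7.32
Σ_{i<j} σ_ij = 3.15
total variance = 7.32 + 2 × 3.15 = 13.62
α = (k/(k−1))·(1 − sum of item variances/total variance) = (6/5)·(1 − 7.32/13.62) = 0.555

Cronbach's alpha = 0.555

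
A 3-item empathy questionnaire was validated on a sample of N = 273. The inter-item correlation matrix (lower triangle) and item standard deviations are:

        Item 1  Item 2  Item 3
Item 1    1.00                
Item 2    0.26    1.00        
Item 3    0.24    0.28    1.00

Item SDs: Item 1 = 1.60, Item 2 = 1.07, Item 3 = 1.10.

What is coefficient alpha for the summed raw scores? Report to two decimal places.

coefficient alpha = 0.49

Σσ²ᵢ = 1.60² + 1.07² + 1.10² = 4.9149
Covariances σ_ij = r_ij · s_i · s_j:
  σ(Item 1,Item 2) = 0.26 × 1.60 × 1.07 = 0.4451
  σ(Item 1,Item 3) = 0.24 × 1.60 × 1.10 = 0.4224
  σ(Item 2,Item 3) = 0.28 × 1.07 × 1.10 = 0.3296
σ²_T = Σσ²ᵢ + 2·Σσ_ij = 4.9149 + 2 × 1.1971 = 7.3091
α = (3/2)·(1 − 4.9149/7.3091) = 0.49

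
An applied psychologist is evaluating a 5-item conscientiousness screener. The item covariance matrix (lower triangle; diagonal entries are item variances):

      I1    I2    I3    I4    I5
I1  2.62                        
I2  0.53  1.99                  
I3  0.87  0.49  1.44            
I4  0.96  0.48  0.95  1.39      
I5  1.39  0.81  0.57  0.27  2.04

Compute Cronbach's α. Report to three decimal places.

Cronbach's α = 0.759

sum of item variances = 2.62 + 1.99 + 1.44 + 1.39 + 2.04 = 9.48
Sum of off-diagonal covariances = 7.32
Var(T) = 9.48 + 2 × 7.32 = 24.12
α = (k/(k−1))·(1 − sum of item variances/Var(T)) = (5/4)·(1 − 9.48/24.12) = 0.759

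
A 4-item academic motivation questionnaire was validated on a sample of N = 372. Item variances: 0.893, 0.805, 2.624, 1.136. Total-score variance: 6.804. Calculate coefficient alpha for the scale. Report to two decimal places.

Σσᵢ² = 0.893 + 0.805 + 2.624 + 1.136 = 5.458
α = (k/(k−1))·(1 − Σσᵢ²/total variance) = (4/3)·(1 − 5.458/6.804) = 0.26

α = 0.26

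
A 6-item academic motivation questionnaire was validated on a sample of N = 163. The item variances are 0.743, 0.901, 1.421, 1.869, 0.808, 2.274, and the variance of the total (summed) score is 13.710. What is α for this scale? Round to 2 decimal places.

α = 0.50

Σσᵢ² = 0.743 + 0.901 + 1.421 + 1.869 + 0.808 + 2.274 = 8.016
α = (k/(k−1))·(1 − Σσᵢ²/σ²_T) = (6/5)·(1 − 8.016/13.710) = 0.50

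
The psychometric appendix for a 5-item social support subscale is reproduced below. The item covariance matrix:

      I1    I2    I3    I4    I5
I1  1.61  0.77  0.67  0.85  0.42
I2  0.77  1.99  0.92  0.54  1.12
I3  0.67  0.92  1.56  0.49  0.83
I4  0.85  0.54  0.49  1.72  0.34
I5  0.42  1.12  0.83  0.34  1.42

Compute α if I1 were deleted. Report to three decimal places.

α = 0.745

Remaining items: I2, I3, I4, I5 (k = 4).
Σσ²ᵢ = 1.99 + 1.56 + 1.72 + 1.42 = 6.69
total variance = 6.69 + 2 × 4.24 = 15.17
α (item deleted) = (4/3)·(1 − 6.69/15.17) = 0.745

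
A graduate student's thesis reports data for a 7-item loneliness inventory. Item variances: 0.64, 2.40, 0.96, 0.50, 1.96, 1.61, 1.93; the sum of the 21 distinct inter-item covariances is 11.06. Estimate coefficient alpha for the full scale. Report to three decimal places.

coefficient alpha = 0.803

sum of item variances = 0.64 + 2.40 + 0.96 + 0.50 + 1.96 + 1.61 + 1.93 = 10.00
Sum of distinct covariances = 11.06
σ²_T = sum of item variances + 2·Σcov = 10.00 + 2 × 11.06 = 32.12
α = (7/6)·(1 − 10.00/32.12) = 0.803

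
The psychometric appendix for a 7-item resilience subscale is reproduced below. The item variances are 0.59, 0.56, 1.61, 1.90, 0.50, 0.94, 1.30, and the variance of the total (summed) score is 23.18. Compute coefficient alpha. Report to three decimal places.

Σσᵢ² = 0.59 + 0.56 + 1.61 + 1.90 + 0.50 + 0.94 + 1.30 = 7.40
α = (k/(k−1))·(1 − Σσᵢ²/Var(T)) = (7/6)·(1 − 7.40/23.18) = 0.794

coefficient alpha = 0.794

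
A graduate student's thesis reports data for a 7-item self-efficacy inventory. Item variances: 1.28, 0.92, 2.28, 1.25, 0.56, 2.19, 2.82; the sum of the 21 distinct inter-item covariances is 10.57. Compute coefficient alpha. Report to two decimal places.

Σσ²ᵢ = 1.28 + 0.92 + 2.28 + 1.25 + 0.56 + 2.19 + 2.82 = 11.30
Sum of distinct covariances = 10.57
total variance = Σσ²ᵢ + 2·Σcov = 11.30 + 2 × 10.57 = 32.44
α = (7/6)·(1 − 11.30/32.44) = 0.76

coefficient alpha = 0.76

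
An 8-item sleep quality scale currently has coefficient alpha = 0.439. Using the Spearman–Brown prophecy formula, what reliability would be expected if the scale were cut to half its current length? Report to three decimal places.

Length factor m = 1/2
α' = m·α / (1 − (1−m)·α)
   = 1/2 × 0.439 / (1 − (1 − 1/2) × 0.439)
   = 0.2195 / 0.7805 = 0.281

predicted reliability = 0.281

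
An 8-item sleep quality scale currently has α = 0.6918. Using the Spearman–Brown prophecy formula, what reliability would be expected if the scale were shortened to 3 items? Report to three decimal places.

Length factor m = 3/8 = 0.3750
α' = m·α / (1 − (1−m)·α)
   = 3/8 × 0.6918 / (1 − (1 − 3/8) × 0.6918)
   = 0.2594 / 0.5676 = 0.457

predicted reliability = 0.457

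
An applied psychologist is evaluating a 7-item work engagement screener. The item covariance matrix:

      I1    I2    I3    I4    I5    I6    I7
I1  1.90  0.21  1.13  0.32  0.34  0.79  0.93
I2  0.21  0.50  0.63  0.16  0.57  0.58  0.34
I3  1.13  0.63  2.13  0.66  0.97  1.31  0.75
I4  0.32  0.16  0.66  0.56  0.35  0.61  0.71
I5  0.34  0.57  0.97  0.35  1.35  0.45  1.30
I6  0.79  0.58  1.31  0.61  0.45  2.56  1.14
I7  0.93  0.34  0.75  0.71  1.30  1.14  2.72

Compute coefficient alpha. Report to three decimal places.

α = 0.827

Σσ²ᵢ = 1.90 + 0.50 + 2.13 + 0.56 + 1.35 + 2.56 + 2.72 = 11.72
Sum of the distinct covariances = 14.25
σ²_T = 11.72 + 2 × 14.25 = 40.22
α = (k/(k−1))·(1 − Σσ²ᵢ/σ²_T) = (7/6)·(1 − 11.72/40.22) = 0.827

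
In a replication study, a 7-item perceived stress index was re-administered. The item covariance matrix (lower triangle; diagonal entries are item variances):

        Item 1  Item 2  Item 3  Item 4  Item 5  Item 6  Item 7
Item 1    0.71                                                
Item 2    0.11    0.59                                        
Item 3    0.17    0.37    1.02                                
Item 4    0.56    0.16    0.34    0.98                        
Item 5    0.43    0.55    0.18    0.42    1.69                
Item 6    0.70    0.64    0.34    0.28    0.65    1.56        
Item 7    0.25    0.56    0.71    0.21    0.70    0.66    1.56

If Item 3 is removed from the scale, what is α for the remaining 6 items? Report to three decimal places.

Remaining items: Item 1, Item 2, Item 4, Item 5, Item 6, Item 7 (k = 6).
ΣVar(i) = 0.71 + 0.59 + 0.98 + 1.69 + 1.56 + 1.56 = 7.09
Var(T) = 7.09 + 2 × 6.88 = 20.85
α (item deleted) = (6/5)·(1 − 7.09/20.85) = 0.792

α = 0.792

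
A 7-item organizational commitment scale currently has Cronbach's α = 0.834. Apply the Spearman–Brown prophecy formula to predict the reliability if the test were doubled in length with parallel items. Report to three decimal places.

Length factor m = 2
α' = m·α / (1 + (m−1)·α)
   = 2 × 0.834 / (1 + (2 − 1) × 0.834)
   = 1.6680 / 1.8340 = 0.909

predicted reliability = 0.909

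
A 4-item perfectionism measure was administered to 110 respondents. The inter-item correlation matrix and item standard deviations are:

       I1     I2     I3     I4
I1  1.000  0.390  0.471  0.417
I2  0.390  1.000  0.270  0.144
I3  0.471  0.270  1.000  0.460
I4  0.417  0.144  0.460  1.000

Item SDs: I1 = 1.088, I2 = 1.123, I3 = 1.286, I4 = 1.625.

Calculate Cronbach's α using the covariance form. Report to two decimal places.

Cronbach's α = 0.68

Σσ²ᵢ = 1.088² + 1.123² + 1.286² + 1.625² = 6.7393
Covariances σ_ij = r_ij · s_i · s_j:
  σ(I1,I2) = 0.390 × 1.088 × 1.123 = 0.4765
  σ(I1,I3) = 0.471 × 1.088 × 1.286 = 0.6590
  σ(I1,I4) = 0.417 × 1.088 × 1.625 = 0.7373
  σ(I2,I3) = 0.270 × 1.123 × 1.286 = 0.3899
  σ(I2,I4) = 0.144 × 1.123 × 1.625 = 0.2628
  σ(I3,I4) = 0.460 × 1.286 × 1.625 = 0.9613
σ²_T = Σσ²ᵢ + 2·Σσ_ij = 6.7393 + 2 × 3.4868 = 13.7129
α = (4/3)·(1 − 6.7393/13.7129) = 0.68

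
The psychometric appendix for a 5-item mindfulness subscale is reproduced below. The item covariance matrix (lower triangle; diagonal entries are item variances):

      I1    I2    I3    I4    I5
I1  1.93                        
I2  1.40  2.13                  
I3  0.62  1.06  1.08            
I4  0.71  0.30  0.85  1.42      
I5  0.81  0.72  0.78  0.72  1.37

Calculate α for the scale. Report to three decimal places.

α = 0.835

Σσ²ᵢ = 1.93 + 2.13 + 1.08 + 1.42 + 1.37 = 7.93
Sum of the distinct covariances = 7.97
total variance = 7.93 + 2 × 7.97 = 23.87
α = (k/(k−1))·(1 − Σσ²ᵢ/total variance) = (5/4)·(1 − 7.93/23.87) = 0.835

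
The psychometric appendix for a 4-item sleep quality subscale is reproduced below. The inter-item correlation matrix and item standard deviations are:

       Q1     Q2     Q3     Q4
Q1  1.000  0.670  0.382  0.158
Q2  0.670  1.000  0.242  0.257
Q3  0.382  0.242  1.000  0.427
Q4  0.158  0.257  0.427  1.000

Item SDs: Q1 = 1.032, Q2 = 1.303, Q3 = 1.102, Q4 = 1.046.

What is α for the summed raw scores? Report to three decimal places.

Σσ²ᵢ = 1.032² + 1.303² + 1.102² + 1.046² = 5.0714
Covariances σ_ij = r_ij · s_i · s_j:
  σ(Q1,Q2) = 0.670 × 1.032 × 1.303 = 0.9009
  σ(Q1,Q3) = 0.382 × 1.032 × 1.102 = 0.4344
  σ(Q1,Q4) = 0.158 × 1.032 × 1.046 = 0.1706
  σ(Q2,Q3) = 0.242 × 1.303 × 1.102 = 0.3475
  σ(Q2,Q4) = 0.257 × 1.303 × 1.046 = 0.3503
  σ(Q3,Q4) = 0.427 × 1.102 × 1.046 = 0.4922
σ²_T = Σσ²ᵢ + 2·Σσ_ij = 5.0714 + 2 × 2.6959 = 10.4632
α = (4/3)·(1 − 5.0714/10.4632) = 0.687

α = 0.687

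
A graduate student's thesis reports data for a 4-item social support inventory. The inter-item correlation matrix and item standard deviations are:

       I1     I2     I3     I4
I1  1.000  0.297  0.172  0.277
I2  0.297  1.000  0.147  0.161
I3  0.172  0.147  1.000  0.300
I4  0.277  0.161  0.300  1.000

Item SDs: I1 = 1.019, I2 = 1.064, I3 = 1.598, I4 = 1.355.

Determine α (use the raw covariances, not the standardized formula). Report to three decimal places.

α = 0.523

Σσ²ᵢ = 1.019² + 1.064² + 1.598² + 1.355² = 6.5601
Covariances σ_ij = r_ij · s_i · s_j:
  σ(I1,I2) = 0.297 × 1.019 × 1.064 = 0.3220
  σ(I1,I3) = 0.172 × 1.019 × 1.598 = 0.2801
  σ(I1,I4) = 0.277 × 1.019 × 1.355 = 0.3825
  σ(I2,I3) = 0.147 × 1.064 × 1.598 = 0.2499
  σ(I2,I4) = 0.161 × 1.064 × 1.355 = 0.2321
  σ(I3,I4) = 0.300 × 1.598 × 1.355 = 0.6496
σ²_T = Σσ²ᵢ + 2·Σσ_ij = 6.5601 + 2 × 2.1162 = 10.7925
α = (4/3)·(1 − 6.5601/10.7925) = 0.523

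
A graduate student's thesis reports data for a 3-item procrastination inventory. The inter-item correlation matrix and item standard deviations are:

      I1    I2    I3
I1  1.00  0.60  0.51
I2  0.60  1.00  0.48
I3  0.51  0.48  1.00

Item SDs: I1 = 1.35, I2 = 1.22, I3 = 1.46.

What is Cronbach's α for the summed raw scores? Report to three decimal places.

Σσ²ᵢ = 1.35² + 1.22² + 1.46² = 5.4425
Covariances σ_ij = r_ij · s_i · s_j:
  σ(I1,I2) = 0.60 × 1.35 × 1.22 = 0.9882
  σ(I1,I3) = 0.51 × 1.35 × 1.46 = 1.0052
  σ(I2,I3) = 0.48 × 1.22 × 1.46 = 0.8550
σ²_T = Σσ²ᵢ + 2·Σσ_ij = 5.4425 + 2 × 2.8484 = 11.1393
α = (3/2)·(1 − 5.4425/11.1393) = 0.767

α = 0.767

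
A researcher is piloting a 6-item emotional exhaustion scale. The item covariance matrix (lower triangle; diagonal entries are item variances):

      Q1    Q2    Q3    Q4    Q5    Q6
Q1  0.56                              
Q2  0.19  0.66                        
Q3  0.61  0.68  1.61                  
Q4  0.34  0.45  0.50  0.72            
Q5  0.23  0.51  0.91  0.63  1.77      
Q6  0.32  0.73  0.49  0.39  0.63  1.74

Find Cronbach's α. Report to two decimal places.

α = 0.82

Σσ²ᵢ = 0.56 + 0.66 + 1.61 + 0.72 + 1.77 + 1.74 = 7.06
Sum of off-diagonal covariances = 7.61
total variance = 7.06 + 2 × 7.61 = 22.28
α = (k/(k−1))·(1 − Σσ²ᵢ/total variance) = (6/5)·(1 − 7.06/22.28) = 0.82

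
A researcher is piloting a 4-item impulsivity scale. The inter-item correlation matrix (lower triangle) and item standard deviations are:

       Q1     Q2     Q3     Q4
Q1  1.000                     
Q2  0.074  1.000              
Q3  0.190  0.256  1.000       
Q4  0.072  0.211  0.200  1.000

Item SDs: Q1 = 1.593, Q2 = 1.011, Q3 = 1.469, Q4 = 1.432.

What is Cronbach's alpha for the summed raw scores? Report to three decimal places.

α = 0.428

Σσ²ᵢ = 1.593² + 1.011² + 1.469² + 1.432² = 7.7684
Covariances σ_ij = r_ij · s_i · s_j:
  σ(Q1,Q2) = 0.074 × 1.593 × 1.011 = 0.1192
  σ(Q1,Q3) = 0.190 × 1.593 × 1.469 = 0.4446
  σ(Q1,Q4) = 0.072 × 1.593 × 1.432 = 0.1642
  σ(Q2,Q3) = 0.256 × 1.011 × 1.469 = 0.3802
  σ(Q2,Q4) = 0.211 × 1.011 × 1.432 = 0.3055
  σ(Q3,Q4) = 0.200 × 1.469 × 1.432 = 0.4207
σ²_T = Σσ²ᵢ + 2·Σσ_ij = 7.7684 + 2 × 1.8344 = 11.4372
α = (4/3)·(1 − 7.7684/11.4372) = 0.428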